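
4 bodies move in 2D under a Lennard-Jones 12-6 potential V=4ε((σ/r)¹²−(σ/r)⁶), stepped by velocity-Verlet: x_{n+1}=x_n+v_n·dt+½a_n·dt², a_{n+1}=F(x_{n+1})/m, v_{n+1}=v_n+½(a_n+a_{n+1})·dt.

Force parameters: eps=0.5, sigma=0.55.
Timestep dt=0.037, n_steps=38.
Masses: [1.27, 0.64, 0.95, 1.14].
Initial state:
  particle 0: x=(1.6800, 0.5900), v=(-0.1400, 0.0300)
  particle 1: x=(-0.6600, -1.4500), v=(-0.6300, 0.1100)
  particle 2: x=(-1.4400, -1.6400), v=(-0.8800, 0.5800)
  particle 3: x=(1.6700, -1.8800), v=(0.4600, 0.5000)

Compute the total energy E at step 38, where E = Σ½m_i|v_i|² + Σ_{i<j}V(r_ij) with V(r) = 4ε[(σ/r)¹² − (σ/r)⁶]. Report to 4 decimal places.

0.7688

step 0: x0=(1.6800, 0.5900) x1=(-0.6600, -1.4500) x2=(-1.4400, -1.6400) x3=(1.6700, -1.8800)
step 1: x0=(1.6748, 0.5911) x1=(-0.6846, -1.4462) x2=(-1.4717, -1.6183) x3=(1.6870, -1.8615)
step 2: x0=(1.6696, 0.5922) x1=(-0.7117, -1.4430) x2=(-1.5017, -1.5963) x3=(1.7040, -1.8430)
step 3: x0=(1.6645, 0.5933) x1=(-0.7413, -1.4403) x2=(-1.5300, -1.5739) x3=(1.7211, -1.8245)
step 4: x0=(1.6593, 0.5944) x1=(-0.7736, -1.4380) x2=(-1.5565, -1.5512) x3=(1.7381, -1.8060)
step 5: x0=(1.6541, 0.5955) x1=(-0.8086, -1.4362) x2=(-1.5812, -1.5283) x3=(1.7551, -1.7875)
step 6: x0=(1.6489, 0.5966) x1=(-0.8468, -1.4347) x2=(-1.6037, -1.5051) x3=(1.7721, -1.7690)
step 7: x0=(1.6437, 0.5978) x1=(-0.8884, -1.4335) x2=(-1.6240, -1.4817) x3=(1.7891, -1.7505)
step 8: x0=(1.6386, 0.5989) x1=(-0.9339, -1.4326) x2=(-1.6416, -1.4581) x3=(1.8061, -1.7320)
step 9: x0=(1.6334, 0.6000) x1=(-0.9838, -1.4318) x2=(-1.6562, -1.4344) x3=(1.8231, -1.7135)
step 10: x0=(1.6282, 0.6011) x1=(-1.0384, -1.4311) x2=(-1.6677, -1.4107) x3=(1.8402, -1.6950)
step 11: x0=(1.6230, 0.6022) x1=(-1.0949, -1.4303) x2=(-1.6778, -1.3871) x3=(1.8572, -1.6764)
step 12: x0=(1.6178, 0.6033) x1=(-1.1397, -1.4303) x2=(-1.6959, -1.3628) x3=(1.8742, -1.6579)
step 13: x0=(1.6127, 0.6044) x1=(-1.1524, -1.4343) x2=(-1.7357, -1.3360) x3=(1.8912, -1.6394)
step 14: x0=(1.6075, 0.6055) x1=(-1.1569, -1.4396) x2=(-1.7808, -1.3082) x3=(1.9082, -1.6209)
step 15: x0=(1.6023, 0.6065) x1=(-1.1644, -1.4443) x2=(-1.8241, -1.2808) x3=(1.9252, -1.6024)
step 16: x0=(1.5971, 0.6076) x1=(-1.1763, -1.4479) x2=(-1.8643, -1.2542) x3=(1.9422, -1.5839)
step 17: x0=(1.5919, 0.6087) x1=(-1.1925, -1.4504) x2=(-1.9016, -1.2283) x3=(1.9592, -1.5654)
step 18: x0=(1.5868, 0.6098) x1=(-1.2123, -1.4516) x2=(-1.9365, -1.2033) x3=(1.9763, -1.5468)
step 19: x0=(1.5816, 0.6109) x1=(-1.2352, -1.4518) x2=(-1.9693, -1.1789) x3=(1.9933, -1.5283)
step 20: x0=(1.5764, 0.6120) x1=(-1.2610, -1.4510) x2=(-2.0002, -1.1553) x3=(2.0103, -1.5098)
step 21: x0=(1.5712, 0.6131) x1=(-1.2893, -1.4491) x2=(-2.0294, -1.1323) x3=(2.0273, -1.4913)
step 22: x0=(1.5660, 0.6142) x1=(-1.3199, -1.4462) x2=(-2.0570, -1.1101) x3=(2.0443, -1.4727)
step 23: x0=(1.5609, 0.6153) x1=(-1.3529, -1.4423) x2=(-2.0831, -1.0885) x3=(2.0613, -1.4542)
step 24: x0=(1.5557, 0.6163) x1=(-1.3880, -1.4373) x2=(-2.1077, -1.0677) x3=(2.0783, -1.4357)
step 25: x0=(1.5505, 0.6174) x1=(-1.4254, -1.4312) x2=(-2.1307, -1.0476) x3=(2.0953, -1.4171)
step 26: x0=(1.5453, 0.6185) x1=(-1.4651, -1.4238) x2=(-2.1522, -1.0284) x3=(2.1123, -1.3986)
step 27: x0=(1.5401, 0.6196) x1=(-1.5073, -1.4150) x2=(-2.1721, -1.0101) x3=(2.1293, -1.3801)
step 28: x0=(1.5350, 0.6206) x1=(-1.5520, -1.4046) x2=(-2.1902, -0.9929) x3=(2.1463, -1.3615)
step 29: x0=(1.5298, 0.6217) x1=(-1.5997, -1.3923) x2=(-2.2063, -0.9770) x3=(2.1633, -1.3430)
step 30: x0=(1.5246, 0.6228) x1=(-1.6507, -1.3778) x2=(-2.2202, -0.9626) x3=(2.1803, -1.3244)
step 31: x0=(1.5194, 0.6239) x1=(-1.7053, -1.3606) x2=(-2.2317, -0.9499) x3=(2.1973, -1.3059)
step 32: x0=(1.5143, 0.6249) x1=(-1.7634, -1.3407) x2=(-2.2408, -0.9392) x3=(2.2143, -1.2873)
step 33: x0=(1.5091, 0.6260) x1=(-1.8225, -1.3200) x2=(-2.2492, -0.9289) x3=(2.2313, -1.2688)
step 34: x0=(1.5039, 0.6270) x1=(-1.8702, -1.3097) x2=(-2.2653, -0.9116) x3=(2.2483, -1.2502)
step 35: x0=(1.4988, 0.6281) x1=(-1.8956, -1.3218) x2=(-2.2965, -0.8793) x3=(2.2653, -1.2317)
step 36: x0=(1.4936, 0.6292) x1=(-1.9171, -1.3383) x2=(-2.3302, -0.8440) x3=(2.2823, -1.2131)
step 37: x0=(1.4884, 0.6302) x1=(-1.9408, -1.3521) x2=(-2.3625, -0.8105) x3=(2.2993, -1.1946)
step 38: x0=(1.4832, 0.6313) x1=(-1.9674, -1.3622) x2=(-2.3928, -0.7795) x3=(2.3163, -1.1760)
step 0 velocities: v0=(-0.1400, 0.0300) v1=(-0.6300, 0.1100) v2=(-0.8800, 0.5800) v3=(0.4600, 0.5000)
step 0: KE=0.9346, PE=-0.1861, E=0.7485
step 38 velocities: v0=(-0.1397, 0.0283) v1=(-0.7530, -0.2266) v2=(-0.7968, 0.8068) v3=(0.4593, 0.5018)
step 38: KE=1.0853, PE=-0.3165, E=0.7688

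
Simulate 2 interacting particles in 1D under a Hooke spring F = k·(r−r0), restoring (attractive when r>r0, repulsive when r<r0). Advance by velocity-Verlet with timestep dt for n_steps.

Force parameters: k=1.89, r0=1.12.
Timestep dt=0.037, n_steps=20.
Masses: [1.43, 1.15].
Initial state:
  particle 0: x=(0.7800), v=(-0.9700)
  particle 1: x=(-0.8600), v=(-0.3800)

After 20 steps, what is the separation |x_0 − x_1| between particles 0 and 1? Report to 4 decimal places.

0.9440

step 0: x0=(0.7800) x1=(-0.8600)
step 1: x0=(0.7436) x1=(-0.8735)
step 2: x0=(0.7064) x1=(-0.8858)
step 3: x0=(0.6683) x1=(-0.8971)
step 4: x0=(0.6293) x1=(-0.9074)
step 5: x0=(0.5897) x1=(-0.9168)
step 6: x0=(0.5493) x1=(-0.9253)
step 7: x0=(0.5083) x1=(-0.9329)
step 8: x0=(0.4667) x1=(-0.9399)
step 9: x0=(0.4246) x1=(-0.9462)
step 10: x0=(0.3820) x1=(-0.9520)
step 11: x0=(0.3390) x1=(-0.9573)
step 12: x0=(0.2958) x1=(-0.9621)
step 13: x0=(0.2522) x1=(-0.9667)
step 14: x0=(0.2085) x1=(-0.9710)
step 15: x0=(0.1647) x1=(-0.9753)
step 16: x0=(0.1209) x1=(-0.9794)
step 17: x0=(0.0771) x1=(-0.9836)
step 18: x0=(0.0334) x1=(-0.9880)
step 19: x0=(-0.0102) x1=(-0.9925)
step 20: x0=(-0.0534) x1=(-0.9974)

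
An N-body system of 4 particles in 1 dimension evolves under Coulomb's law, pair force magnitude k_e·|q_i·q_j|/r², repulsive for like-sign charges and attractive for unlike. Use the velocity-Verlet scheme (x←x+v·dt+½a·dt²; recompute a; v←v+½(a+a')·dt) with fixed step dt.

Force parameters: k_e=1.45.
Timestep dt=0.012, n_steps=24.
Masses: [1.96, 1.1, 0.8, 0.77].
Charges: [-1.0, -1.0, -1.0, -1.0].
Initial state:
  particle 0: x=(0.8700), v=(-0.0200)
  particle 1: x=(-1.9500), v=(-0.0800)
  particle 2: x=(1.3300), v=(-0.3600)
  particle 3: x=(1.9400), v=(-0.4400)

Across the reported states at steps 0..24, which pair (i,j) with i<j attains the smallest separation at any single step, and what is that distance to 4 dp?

step 0: x0=(0.8700) x1=(-1.9500) x2=(1.3300) x3=(1.9400)
step 1: x0=(0.8695) x1=(-1.9510) x2=(1.3260) x3=(1.9352)
step 2: x0=(0.8683) x1=(-1.9520) x2=(1.3225) x3=(1.9314)
step 3: x0=(0.8666) x1=(-1.9531) x2=(1.3196) x3=(1.9286)
step 4: x0=(0.8643) x1=(-1.9543) x2=(1.3173) x3=(1.9268)
step 5: x0=(0.8614) x1=(-1.9555) x2=(1.3156) x3=(1.9259)
step 6: x0=(0.8579) x1=(-1.9567) x2=(1.3145) x3=(1.9261)
step 7: x0=(0.8538) x1=(-1.9580) x2=(1.3140) x3=(1.9272)
step 8: x0=(0.8491) x1=(-1.9594) x2=(1.3140) x3=(1.9293)
step 9: x0=(0.8438) x1=(-1.9608) x2=(1.3146) x3=(1.9324)
step 10: x0=(0.8380) x1=(-1.9623) x2=(1.3157) x3=(1.9364)
step 11: x0=(0.8316) x1=(-1.9638) x2=(1.3173) x3=(1.9414)
step 12: x0=(0.8247) x1=(-1.9654) x2=(1.3193) x3=(1.9473)
step 13: x0=(0.8174) x1=(-1.9671) x2=(1.3218) x3=(1.9542)
step 14: x0=(0.8095) x1=(-1.9688) x2=(1.3247) x3=(1.9619)
step 15: x0=(0.8011) x1=(-1.9705) x2=(1.3279) x3=(1.9705)
step 16: x0=(0.7923) x1=(-1.9723) x2=(1.3315) x3=(1.9800)
step 17: x0=(0.7831) x1=(-1.9742) x2=(1.3353) x3=(1.9904)
step 18: x0=(0.7735) x1=(-1.9761) x2=(1.3395) x3=(2.0016)
step 19: x0=(0.7635) x1=(-1.9780) x2=(1.3439) x3=(2.0136)
step 20: x0=(0.7531) x1=(-1.9801) x2=(1.3485) x3=(2.0264)
step 21: x0=(0.7423) x1=(-1.9821) x2=(1.3533) x3=(2.0399)
step 22: x0=(0.7313) x1=(-1.9843) x2=(1.3582) x3=(2.0543)
step 23: x0=(0.7199) x1=(-1.9864) x2=(1.3633) x3=(2.0693)
step 24: x0=(0.7082) x1=(-1.9887) x2=(1.3686) x3=(2.0851)

pair (0,2), distance 0.4530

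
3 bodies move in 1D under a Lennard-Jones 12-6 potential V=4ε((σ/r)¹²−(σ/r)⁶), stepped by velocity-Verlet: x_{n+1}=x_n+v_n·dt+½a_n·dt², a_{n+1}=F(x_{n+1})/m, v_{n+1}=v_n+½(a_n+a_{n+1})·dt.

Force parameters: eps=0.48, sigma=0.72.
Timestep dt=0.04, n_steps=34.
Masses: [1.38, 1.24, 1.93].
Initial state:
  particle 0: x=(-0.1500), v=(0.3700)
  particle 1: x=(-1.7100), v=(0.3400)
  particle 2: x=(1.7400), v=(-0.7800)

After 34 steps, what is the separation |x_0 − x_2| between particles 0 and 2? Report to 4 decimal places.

step 0: x0=(-0.1500) x1=(-1.7100) x2=(1.7400)
step 1: x0=(-0.1352) x1=(-1.6964) x2=(1.7088)
step 2: x0=(-0.1205) x1=(-1.6826) x2=(1.6776)
step 3: x0=(-0.1059) x1=(-1.6688) x2=(1.6463)
step 4: x0=(-0.0912) x1=(-1.6549) x2=(1.6150)
step 5: x0=(-0.0766) x1=(-1.6409) x2=(1.5837)
step 6: x0=(-0.0621) x1=(-1.6268) x2=(1.5524)
step 7: x0=(-0.0475) x1=(-1.6126) x2=(1.5210)
step 8: x0=(-0.0330) x1=(-1.5983) x2=(1.4896)
step 9: x0=(-0.0184) x1=(-1.5840) x2=(1.4580)
step 10: x0=(-0.0038) x1=(-1.5695) x2=(1.4264)
step 11: x0=(0.0108) x1=(-1.5550) x2=(1.3947)
step 12: x0=(0.0256) x1=(-1.5403) x2=(1.3629)
step 13: x0=(0.0405) x1=(-1.5256) x2=(1.3309)
step 14: x0=(0.0556) x1=(-1.5108) x2=(1.2987)
step 15: x0=(0.0711) x1=(-1.4959) x2=(1.2662)
step 16: x0=(0.0869) x1=(-1.4809) x2=(1.2334)
step 17: x0=(0.1033) x1=(-1.4659) x2=(1.2001)
step 18: x0=(0.1204) x1=(-1.4507) x2=(1.1662)
step 19: x0=(0.1385) x1=(-1.4355) x2=(1.1316)
step 20: x0=(0.1580) x1=(-1.4201) x2=(1.0959)
step 21: x0=(0.1791) x1=(-1.4047) x2=(1.0591)
step 22: x0=(0.2019) x1=(-1.3892) x2=(1.0209)
step 23: x0=(0.2252) x1=(-1.3736) x2=(0.9823)
step 24: x0=(0.2422) x1=(-1.3579) x2=(0.9482)
step 25: x0=(0.2326) x1=(-1.3421) x2=(0.9331)
step 26: x0=(0.1923) x1=(-1.3263) x2=(0.9398)
step 27: x0=(0.1435) x1=(-1.3103) x2=(0.9526)
step 28: x0=(0.0946) x1=(-1.2942) x2=(0.9654)
step 29: x0=(0.0472) x1=(-1.2779) x2=(0.9768)
step 30: x0=(0.0014) x1=(-1.2613) x2=(0.9870)
step 31: x0=(-0.0433) x1=(-1.2443) x2=(0.9962)
step 32: x0=(-0.0874) x1=(-1.2268) x2=(1.0046)
step 33: x0=(-0.1313) x1=(-1.2085) x2=(1.0124)
step 34: x0=(-0.1754) x1=(-1.1893) x2=(1.0197)

1.1951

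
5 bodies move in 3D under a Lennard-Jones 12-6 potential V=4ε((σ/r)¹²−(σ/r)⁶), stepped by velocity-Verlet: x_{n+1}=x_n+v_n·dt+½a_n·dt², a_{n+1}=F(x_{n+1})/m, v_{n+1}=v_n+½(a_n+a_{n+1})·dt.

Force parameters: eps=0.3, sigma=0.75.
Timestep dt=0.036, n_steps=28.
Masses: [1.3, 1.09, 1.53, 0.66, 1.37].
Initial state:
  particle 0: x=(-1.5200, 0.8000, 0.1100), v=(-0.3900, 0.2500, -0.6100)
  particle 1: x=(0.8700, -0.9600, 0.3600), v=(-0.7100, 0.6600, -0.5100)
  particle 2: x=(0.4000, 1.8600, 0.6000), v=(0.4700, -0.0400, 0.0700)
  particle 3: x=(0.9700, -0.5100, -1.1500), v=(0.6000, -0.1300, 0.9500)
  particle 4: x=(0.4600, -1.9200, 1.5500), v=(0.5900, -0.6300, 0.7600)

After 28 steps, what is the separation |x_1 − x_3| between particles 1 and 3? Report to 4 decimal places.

1.1915

step 0: x0=(-1.5200, 0.8000, 0.1100) x1=(0.8700, -0.9600, 0.3600) x2=(0.4000, 1.8600, 0.6000) x3=(0.9700, -0.5100, -1.1500) x4=(0.4600, -1.9200, 1.5500)
step 1: x0=(-1.5340, 0.8090, 0.0880) x1=(0.8444, -0.9362, 0.3416) x2=(0.4169, 1.8586, 0.6025) x3=(0.9916, -0.5147, -1.1158) x4=(0.4812, -1.9427, 1.5773)
step 2: x0=(-1.5481, 0.8180, 0.0661) x1=(0.8189, -0.9125, 0.3232) x2=(0.4338, 1.8571, 0.6050) x3=(1.0132, -0.5194, -1.0814) x4=(0.5025, -1.9653, 1.6047)
step 3: x0=(-1.5621, 0.8270, 0.0441) x1=(0.7933, -0.8888, 0.3048) x2=(0.4507, 1.8557, 0.6076) x3=(1.0347, -0.5242, -1.0468) x4=(0.5238, -1.9879, 1.6319)
step 4: x0=(-1.5761, 0.8360, 0.0222) x1=(0.7677, -0.8650, 0.2862) x2=(0.4677, 1.8542, 0.6101) x3=(1.0563, -0.5290, -1.0121) x4=(0.5450, -2.0105, 1.6592)
step 5: x0=(-1.5901, 0.8450, 0.0002) x1=(0.7422, -0.8412, 0.2675) x2=(0.4846, 1.8528, 0.6126) x3=(1.0777, -0.5339, -0.9771) x4=(0.5663, -2.0331, 1.6865)
step 6: x0=(-1.6042, 0.8540, -0.0217) x1=(0.7168, -0.8174, 0.2486) x2=(0.5015, 1.8513, 0.6151) x3=(1.0991, -0.5389, -0.9419) x4=(0.5876, -2.0557, 1.7137)
step 7: x0=(-1.6182, 0.8630, -0.0437) x1=(0.6914, -0.7935, 0.2295) x2=(0.5184, 1.8499, 0.6176) x3=(1.1204, -0.5439, -0.9062) x4=(0.6088, -2.0783, 1.7409)
step 8: x0=(-1.6322, 0.8720, -0.0657) x1=(0.6661, -0.7696, 0.2102) x2=(0.5353, 1.8484, 0.6201) x3=(1.1415, -0.5491, -0.8701) x4=(0.6301, -2.1009, 1.7682)
step 9: x0=(-1.6462, 0.8810, -0.0876) x1=(0.6409, -0.7456, 0.1905) x2=(0.5522, 1.8469, 0.6226) x3=(1.1623, -0.5543, -0.8334) x4=(0.6514, -2.1234, 1.7954)
step 10: x0=(-1.6602, 0.8900, -0.1096) x1=(0.6160, -0.7215, 0.1704) x2=(0.5691, 1.8455, 0.6251) x3=(1.1828, -0.5597, -0.7960) x4=(0.6726, -2.1460, 1.8226)
step 11: x0=(-1.6742, 0.8990, -0.1315) x1=(0.5913, -0.6974, 0.1499) x2=(0.5860, 1.8440, 0.6277) x3=(1.2029, -0.5652, -0.7579) x4=(0.6939, -2.1685, 1.8498)
step 12: x0=(-1.6882, 0.9081, -0.1535) x1=(0.5669, -0.6732, 0.1289) x2=(0.6029, 1.8425, 0.6302) x3=(1.2224, -0.5708, -0.7190) x4=(0.7152, -2.1911, 1.8770)
step 13: x0=(-1.7022, 0.9171, -0.1754) x1=(0.5430, -0.6489, 0.1073) x2=(0.6198, 1.8411, 0.6327) x3=(1.2412, -0.5766, -0.6792) x4=(0.7364, -2.2136, 1.9042)
step 14: x0=(-1.7162, 0.9261, -0.1974) x1=(0.5196, -0.6246, 0.0852) x2=(0.6367, 1.8396, 0.6352) x3=(1.2591, -0.5824, -0.6383) x4=(0.7577, -2.2362, 1.9314)
step 15: x0=(-1.7302, 0.9351, -0.2193) x1=(0.4968, -0.6002, 0.0624) x2=(0.6536, 1.8381, 0.6377) x3=(1.2760, -0.5883, -0.5966) x4=(0.7790, -2.2587, 1.9586)
step 16: x0=(-1.7442, 0.9441, -0.2413) x1=(0.4747, -0.5759, 0.0391) x2=(0.6705, 1.8366, 0.6402) x3=(1.2918, -0.5942, -0.5538) x4=(0.8003, -2.2813, 1.9858)
step 17: x0=(-1.7582, 0.9531, -0.2632) x1=(0.4534, -0.5515, 0.0152) x2=(0.6874, 1.8351, 0.6427) x3=(1.3064, -0.6000, -0.5101) x4=(0.8215, -2.3038, 2.0130)
step 18: x0=(-1.7722, 0.9621, -0.2852) x1=(0.4329, -0.5272, -0.0092) x2=(0.7043, 1.8337, 0.6452) x3=(1.3195, -0.6058, -0.4656) x4=(0.8428, -2.3264, 2.0402)
step 19: x0=(-1.7861, 0.9711, -0.3071) x1=(0.4132, -0.5029, -0.0340) x2=(0.7211, 1.8322, 0.6477) x3=(1.3313, -0.6115, -0.4203) x4=(0.8641, -2.3489, 2.0674)
step 20: x0=(-1.8001, 0.9801, -0.3291) x1=(0.3945, -0.4788, -0.0592) x2=(0.7380, 1.8307, 0.6502) x3=(1.3415, -0.6170, -0.3745) x4=(0.8853, -2.3714, 2.0946)
step 21: x0=(-1.8141, 0.9891, -0.3510) x1=(0.3766, -0.4548, -0.0847) x2=(0.7549, 1.8292, 0.6527) x3=(1.3503, -0.6222, -0.3281) x4=(0.9066, -2.3940, 2.1218)
step 22: x0=(-1.8281, 0.9981, -0.3730) x1=(0.3596, -0.4309, -0.1104) x2=(0.7718, 1.8277, 0.6552) x3=(1.3576, -0.6272, -0.2814) x4=(0.9279, -2.4165, 2.1490)
step 23: x0=(-1.8421, 1.0071, -0.3949) x1=(0.3435, -0.4072, -0.1363) x2=(0.7887, 1.8262, 0.6577) x3=(1.3636, -0.6320, -0.2344) x4=(0.9491, -2.4390, 2.1761)
step 24: x0=(-1.8560, 1.0161, -0.4168) x1=(0.3281, -0.3837, -0.1622) x2=(0.8056, 1.8247, 0.6602) x3=(1.3682, -0.6364, -0.1873) x4=(0.9704, -2.4616, 2.2033)
step 25: x0=(-1.8700, 1.0251, -0.4388) x1=(0.3134, -0.3603, -0.1882) x2=(0.8225, 1.8232, 0.6627) x3=(1.3717, -0.6406, -0.1401) x4=(0.9917, -2.4841, 2.2305)
step 26: x0=(-1.8840, 1.0341, -0.4607) x1=(0.2994, -0.3371, -0.2141) x2=(0.8394, 1.8217, 0.6652) x3=(1.3742, -0.6445, -0.0931) x4=(1.0129, -2.5067, 2.2577)
step 27: x0=(-1.8979, 1.0431, -0.4827) x1=(0.2858, -0.3140, -0.2399) x2=(0.8563, 1.8201, 0.6676) x3=(1.3758, -0.6482, -0.0461) x4=(1.0342, -2.5292, 2.2849)
step 28: x0=(-1.9119, 1.0521, -0.5046) x1=(0.2727, -0.2911, -0.2657) x2=(0.8731, 1.8186, 0.6701) x3=(1.3767, -0.6516, 0.0008) x4=(1.0555, -2.5517, 2.3121)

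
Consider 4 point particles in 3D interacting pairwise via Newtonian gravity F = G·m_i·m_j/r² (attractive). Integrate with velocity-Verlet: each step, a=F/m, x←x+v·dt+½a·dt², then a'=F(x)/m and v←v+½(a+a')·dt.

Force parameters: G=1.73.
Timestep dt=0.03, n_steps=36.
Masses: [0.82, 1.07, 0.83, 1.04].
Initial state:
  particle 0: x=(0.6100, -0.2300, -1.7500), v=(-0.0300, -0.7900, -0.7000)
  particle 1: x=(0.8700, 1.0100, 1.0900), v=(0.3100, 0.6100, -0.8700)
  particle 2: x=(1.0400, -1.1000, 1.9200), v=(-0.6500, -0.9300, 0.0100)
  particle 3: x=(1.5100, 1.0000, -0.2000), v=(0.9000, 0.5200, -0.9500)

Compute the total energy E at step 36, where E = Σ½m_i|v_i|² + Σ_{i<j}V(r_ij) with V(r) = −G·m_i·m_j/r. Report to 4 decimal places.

step 0: x0=(0.6100, -0.2300, -1.7500) x1=(0.8700, 1.0100, 1.0900) x2=(1.0400, -1.1000, 1.9200) x3=(1.5100, 1.0000, -0.2000)
step 1: x0=(0.6092, -0.2536, -1.7708) x1=(0.8795, 1.0282, 1.0635) x2=(1.0205, -1.1277, 1.9201) x3=(1.5368, 1.0155, -0.2282)
step 2: x0=(0.6085, -0.2769, -1.7910) x1=(0.8893, 1.0460, 1.0364) x2=(1.0010, -1.1549, 1.9200) x3=(1.5630, 1.0307, -0.2558)
step 3: x0=(0.6080, -0.3000, -1.8109) x1=(0.8995, 1.0636, 1.0085) x2=(0.9815, -1.1818, 1.9195) x3=(1.5888, 1.0457, -0.2827)
step 4: x0=(0.6077, -0.3229, -1.8302) x1=(0.9100, 1.0810, 0.9799) x2=(0.9620, -1.2082, 1.9187) x3=(1.6140, 1.0605, -0.3091)
step 5: x0=(0.6075, -0.3455, -1.8492) x1=(0.9209, 1.0980, 0.9506) x2=(0.9425, -1.2343, 1.9176) x3=(1.6388, 1.0750, -0.3348)
step 6: x0=(0.6075, -0.3678, -1.8677) x1=(0.9321, 1.1148, 0.9206) x2=(0.9231, -1.2600, 1.9162) x3=(1.6631, 1.0894, -0.3600)
step 7: x0=(0.6077, -0.3900, -1.8857) x1=(0.9437, 1.1314, 0.8900) x2=(0.9037, -1.2854, 1.9146) x3=(1.6868, 1.1035, -0.3845)
step 8: x0=(0.6080, -0.4119, -1.9034) x1=(0.9557, 1.1477, 0.8586) x2=(0.8843, -1.3104, 1.9127) x3=(1.7101, 1.1174, -0.4085)
step 9: x0=(0.6084, -0.4335, -1.9207) x1=(0.9680, 1.1638, 0.8266) x2=(0.8649, -1.3351, 1.9105) x3=(1.7328, 1.1312, -0.4319)
step 10: x0=(0.6090, -0.4549, -1.9376) x1=(0.9807, 1.1796, 0.7939) x2=(0.8456, -1.3594, 1.9081) x3=(1.7550, 1.1447, -0.4547)
step 11: x0=(0.6098, -0.4761, -1.9541) x1=(0.9937, 1.1952, 0.7606) x2=(0.8263, -1.3835, 1.9054) x3=(1.7766, 1.1580, -0.4769)
step 12: x0=(0.6107, -0.4971, -1.9703) x1=(1.0072, 1.2105, 0.7266) x2=(0.8071, -1.4073, 1.9025) x3=(1.7978, 1.1712, -0.4984)
step 13: x0=(0.6117, -0.5178, -1.9861) x1=(1.0210, 1.2257, 0.6918) x2=(0.7879, -1.4308, 1.8993) x3=(1.8183, 1.1841, -0.5194)
step 14: x0=(0.6129, -0.5382, -2.0015) x1=(1.0352, 1.2406, 0.6564) x2=(0.7687, -1.4540, 1.8959) x3=(1.8384, 1.1969, -0.5398)
step 15: x0=(0.6142, -0.5585, -2.0166) x1=(1.0498, 1.2553, 0.6204) x2=(0.7496, -1.4769, 1.8923) x3=(1.8578, 1.2096, -0.5596)
step 16: x0=(0.6157, -0.5785, -2.0313) x1=(1.0649, 1.2697, 0.5836) x2=(0.7306, -1.4996, 1.8884) x3=(1.8767, 1.2220, -0.5787)
step 17: x0=(0.6173, -0.5982, -2.0457) x1=(1.0803, 1.2840, 0.5461) x2=(0.7116, -1.5220, 1.8843) x3=(1.8950, 1.2343, -0.5972)
step 18: x0=(0.6190, -0.6178, -2.0598) x1=(1.0962, 1.2980, 0.5079) x2=(0.6926, -1.5442, 1.8800) x3=(1.9127, 1.2465, -0.6151)
step 19: x0=(0.6209, -0.6371, -2.0736) x1=(1.1126, 1.3118, 0.4690) x2=(0.6737, -1.5661, 1.8755) x3=(1.9298, 1.2585, -0.6323)
step 20: x0=(0.6229, -0.6562, -2.0870) x1=(1.1294, 1.3254, 0.4294) x2=(0.6548, -1.5878, 1.8708) x3=(1.9462, 1.2703, -0.6488)
step 21: x0=(0.6250, -0.6750, -2.1001) x1=(1.1468, 1.3388, 0.3890) x2=(0.6360, -1.6093, 1.8659) x3=(1.9620, 1.2820, -0.6646)
step 22: x0=(0.6272, -0.6936, -2.1129) x1=(1.1646, 1.3520, 0.3478) x2=(0.6173, -1.6306, 1.8608) x3=(1.9771, 1.2936, -0.6798)
step 23: x0=(0.6296, -0.7120, -2.1254) x1=(1.1830, 1.3649, 0.3059) x2=(0.5986, -1.6516, 1.8555) x3=(1.9915, 1.3051, -0.6942)
step 24: x0=(0.6321, -0.7302, -2.1377) x1=(1.2020, 1.3776, 0.2632) x2=(0.5800, -1.6724, 1.8499) x3=(2.0052, 1.3164, -0.7079)
step 25: x0=(0.6347, -0.7481, -2.1496) x1=(1.2216, 1.3901, 0.2196) x2=(0.5614, -1.6931, 1.8442) x3=(2.0181, 1.3276, -0.7208)
step 26: x0=(0.6375, -0.7658, -2.1612) x1=(1.2418, 1.4024, 0.1752) x2=(0.5429, -1.7135, 1.8383) x3=(2.0302, 1.3387, -0.7329)
step 27: x0=(0.6403, -0.7833, -2.1726) x1=(1.2628, 1.4145, 0.1300) x2=(0.5244, -1.7338, 1.8322) x3=(2.0415, 1.3497, -0.7441)
step 28: x0=(0.6433, -0.8006, -2.1837) x1=(1.2844, 1.4263, 0.0838) x2=(0.5060, -1.7538, 1.8260) x3=(2.0518, 1.3607, -0.7545)
step 29: x0=(0.6464, -0.8176, -2.1945) x1=(1.3069, 1.4379, 0.0366) x2=(0.4876, -1.7737, 1.8195) x3=(2.0612, 1.3715, -0.7640)
step 30: x0=(0.6496, -0.8344, -2.2050) x1=(1.3302, 1.4492, -0.0116) x2=(0.4694, -1.7934, 1.8129) x3=(2.0696, 1.3823, -0.7725)
step 31: x0=(0.6530, -0.8510, -2.2153) x1=(1.3545, 1.4603, -0.0608) x2=(0.4511, -1.8129, 1.8061) x3=(2.0768, 1.3930, -0.7800)
step 32: x0=(0.6564, -0.8673, -2.2253) x1=(1.3798, 1.4712, -0.1112) x2=(0.4330, -1.8323, 1.7991) x3=(2.0828, 1.4036, -0.7864)
step 33: x0=(0.6600, -0.8834, -2.2350) x1=(1.4063, 1.4817, -0.1628) x2=(0.4149, -1.8514, 1.7919) x3=(2.0875, 1.4142, -0.7916)
step 34: x0=(0.6637, -0.8993, -2.2445) x1=(1.4341, 1.4920, -0.2157) x2=(0.3968, -1.8705, 1.7846) x3=(2.0907, 1.4249, -0.7956)
step 35: x0=(0.6674, -0.9149, -2.2537) x1=(1.4635, 1.5019, -0.2700) x2=(0.3788, -1.8893, 1.7771) x3=(2.0921, 1.4355, -0.7981)
step 36: x0=(0.6713, -0.9304, -2.2627) x1=(1.4946, 1.5115, -0.3259) x2=(0.3609, -1.9080, 1.7695) x3=(2.0917, 1.4462, -0.7991)
step 0 velocities: v0=(-0.0300, -0.7900, -0.7000) v1=(0.3100, 0.6100, -0.8700) v2=(-0.6500, -0.9300, 0.0100) v3=(0.9000, 0.5200, -0.9500)
step 0: KE=2.6780, PE=-3.9839, E=-1.3059
step 36 velocities: v0=(0.1317, -0.5104, -0.2954) v1=(1.0724, 0.3135, -1.8918) v2=(-0.5965, -0.6209, -0.2579) v3=(-0.0545, 0.3579, -0.0039)
step 36: KE=3.1357, PE=-4.4384, E=-1.3027

-1.3027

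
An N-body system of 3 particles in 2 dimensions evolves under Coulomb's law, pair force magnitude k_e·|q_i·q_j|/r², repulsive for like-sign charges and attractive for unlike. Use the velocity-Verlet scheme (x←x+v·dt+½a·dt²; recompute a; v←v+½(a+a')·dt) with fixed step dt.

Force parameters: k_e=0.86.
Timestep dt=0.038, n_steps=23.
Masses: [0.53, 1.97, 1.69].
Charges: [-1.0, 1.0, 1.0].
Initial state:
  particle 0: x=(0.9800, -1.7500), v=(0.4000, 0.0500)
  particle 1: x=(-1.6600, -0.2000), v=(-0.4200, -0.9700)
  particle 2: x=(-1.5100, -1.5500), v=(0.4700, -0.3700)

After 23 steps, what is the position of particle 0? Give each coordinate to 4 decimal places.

(1.1675, -1.6786)

step 0: x0=(0.9800, -1.7500) x1=(-1.6600, -0.2000) x2=(-1.5100, -1.5500)
step 1: x0=(0.9949, -1.7480) x1=(-1.6759, -0.2367) x2=(-1.4921, -1.5643)
step 2: x0=(1.0092, -1.7459) x1=(-1.6919, -0.2731) x2=(-1.4739, -1.5789)
step 3: x0=(1.0229, -1.7436) x1=(-1.7078, -0.3092) x2=(-1.4556, -1.5940)
step 4: x0=(1.0361, -1.7412) x1=(-1.7238, -0.3449) x2=(-1.4371, -1.6096)
step 5: x0=(1.0486, -1.7387) x1=(-1.7398, -0.3803) x2=(-1.4184, -1.6255)
step 6: x0=(1.0605, -1.7360) x1=(-1.7558, -0.4154) x2=(-1.3995, -1.6419)
step 7: x0=(1.0718, -1.7332) x1=(-1.7718, -0.4501) x2=(-1.3803, -1.6587)
step 8: x0=(1.0825, -1.7303) x1=(-1.7880, -0.4845) x2=(-1.3608, -1.6760)
step 9: x0=(1.0926, -1.7273) x1=(-1.8042, -0.5185) x2=(-1.3411, -1.6937)
step 10: x0=(1.1021, -1.7242) x1=(-1.8204, -0.5522) x2=(-1.3210, -1.7119)
step 11: x0=(1.1109, -1.7211) x1=(-1.8368, -0.5855) x2=(-1.3007, -1.7304)
step 12: x0=(1.1192, -1.7178) x1=(-1.8533, -0.6186) x2=(-1.2800, -1.7494)
step 13: x0=(1.1268, -1.7144) x1=(-1.8699, -0.6512) x2=(-1.2590, -1.7688)
step 14: x0=(1.1338, -1.7110) x1=(-1.8866, -0.6836) x2=(-1.2377, -1.7885)
step 15: x0=(1.1401, -1.7076) x1=(-1.9035, -0.7157) x2=(-1.2160, -1.8087)
step 16: x0=(1.1458, -1.7040) x1=(-1.9205, -0.7474) x2=(-1.1939, -1.8292)
step 17: x0=(1.1509, -1.7005) x1=(-1.9377, -0.7789) x2=(-1.1715, -1.8501)
step 18: x0=(1.1553, -1.6969) x1=(-1.9550, -0.8101) x2=(-1.1487, -1.8713)
step 19: x0=(1.1591, -1.6932) x1=(-1.9725, -0.8410) x2=(-1.1255, -1.8928)
step 20: x0=(1.1622, -1.6896) x1=(-1.9901, -0.8716) x2=(-1.1019, -1.9147)
step 21: x0=(1.1646, -1.6859) x1=(-2.0079, -0.9021) x2=(-1.0779, -1.9368)
step 22: x0=(1.1664, -1.6822) x1=(-2.0259, -0.9323) x2=(-1.0535, -1.9591)
step 23: x0=(1.1675, -1.6786) x1=(-2.0440, -0.9622) x2=(-1.0287, -1.9818)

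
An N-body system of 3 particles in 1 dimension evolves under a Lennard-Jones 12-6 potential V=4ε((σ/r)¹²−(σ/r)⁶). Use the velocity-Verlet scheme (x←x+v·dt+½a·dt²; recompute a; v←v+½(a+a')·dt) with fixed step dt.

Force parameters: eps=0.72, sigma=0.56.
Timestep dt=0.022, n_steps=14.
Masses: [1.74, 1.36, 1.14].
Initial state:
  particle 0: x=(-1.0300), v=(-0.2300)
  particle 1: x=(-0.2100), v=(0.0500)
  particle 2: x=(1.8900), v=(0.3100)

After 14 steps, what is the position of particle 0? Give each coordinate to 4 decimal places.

(-1.0580)

step 0: x0=(-1.0300) x1=(-0.2100) x2=(1.8900)
step 1: x0=(-1.0348) x1=(-0.2092) x2=(1.8968)
step 2: x0=(-1.0392) x1=(-0.2090) x2=(1.9036)
step 3: x0=(-1.0431) x1=(-0.2093) x2=(1.9105)
step 4: x0=(-1.0466) x1=(-0.2102) x2=(1.9173)
step 5: x0=(-1.0497) x1=(-0.2117) x2=(1.9241)
step 6: x0=(-1.0523) x1=(-0.2137) x2=(1.9309)
step 7: x0=(-1.0545) x1=(-0.2162) x2=(1.9377)
step 8: x0=(-1.0564) x1=(-0.2192) x2=(1.9445)
step 9: x0=(-1.0577) x1=(-0.2228) x2=(1.9513)
step 10: x0=(-1.0587) x1=(-0.2270) x2=(1.9581)
step 11: x0=(-1.0592) x1=(-0.2317) x2=(1.9649)
step 12: x0=(-1.0593) x1=(-0.2369) x2=(1.9717)
step 13: x0=(-1.0589) x1=(-0.2428) x2=(1.9786)
step 14: x0=(-1.0580) x1=(-0.2493) x2=(1.9854)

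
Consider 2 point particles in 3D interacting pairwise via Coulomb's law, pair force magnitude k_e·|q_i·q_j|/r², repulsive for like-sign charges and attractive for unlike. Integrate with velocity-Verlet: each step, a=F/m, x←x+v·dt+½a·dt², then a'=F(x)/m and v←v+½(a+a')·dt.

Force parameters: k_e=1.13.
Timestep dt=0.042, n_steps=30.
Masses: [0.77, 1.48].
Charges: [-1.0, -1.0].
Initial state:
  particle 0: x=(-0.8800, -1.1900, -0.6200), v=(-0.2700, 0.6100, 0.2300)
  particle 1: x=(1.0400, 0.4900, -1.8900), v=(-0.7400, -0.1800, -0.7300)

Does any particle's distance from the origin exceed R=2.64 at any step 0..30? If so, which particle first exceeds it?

yes, particle 1

step 0: x0=(-0.8800, -1.1900, -0.6200) x1=(1.0400, 0.4900, -1.8900)
step 1: x0=(-0.8914, -1.1645, -0.6103) x1=(1.0090, 0.4825, -1.9207)
step 2: x0=(-0.9031, -1.1391, -0.6004) x1=(0.9781, 0.4751, -1.9515)
step 3: x0=(-0.9150, -1.1140, -0.5904) x1=(0.9473, 0.4678, -1.9823)
step 4: x0=(-0.9271, -1.0890, -0.5802) x1=(0.9166, 0.4605, -2.0133)
step 5: x0=(-0.9394, -1.0642, -0.5698) x1=(0.8860, 0.4534, -2.0443)
step 6: x0=(-0.9519, -1.0396, -0.5593) x1=(0.8555, 0.4464, -2.0754)
step 7: x0=(-0.9647, -1.0152, -0.5485) x1=(0.8252, 0.4394, -2.1066)
step 8: x0=(-0.9776, -0.9909, -0.5376) x1=(0.7950, 0.4326, -2.1379)
step 9: x0=(-0.9908, -0.9669, -0.5265) x1=(0.7648, 0.4258, -2.1693)
step 10: x0=(-1.0042, -0.9429, -0.5152) x1=(0.7348, 0.4192, -2.2009)
step 11: x0=(-1.0178, -0.9192, -0.5037) x1=(0.7049, 0.4126, -2.2325)
step 12: x0=(-1.0316, -0.8956, -0.4920) x1=(0.6751, 0.4061, -2.2642)
step 13: x0=(-1.0456, -0.8722, -0.4801) x1=(0.6454, 0.3996, -2.2960)
step 14: x0=(-1.0598, -0.8489, -0.4679) x1=(0.6158, 0.3933, -2.3280)
step 15: x0=(-1.0742, -0.8257, -0.4556) x1=(0.5863, 0.3870, -2.3601)
step 16: x0=(-1.0888, -0.8027, -0.4430) x1=(0.5570, 0.3808, -2.3922)
step 17: x0=(-1.1036, -0.7799, -0.4302) x1=(0.5277, 0.3747, -2.4245)
step 18: x0=(-1.1186, -0.7572, -0.4171) x1=(0.4985, 0.3687, -2.4570)
step 19: x0=(-1.1338, -0.7346, -0.4039) x1=(0.4694, 0.3627, -2.4895)
step 20: x0=(-1.1491, -0.7121, -0.3904) x1=(0.4404, 0.3568, -2.5222)
step 21: x0=(-1.1646, -0.6898, -0.3766) x1=(0.4115, 0.3509, -2.5549)
step 22: x0=(-1.1803, -0.6675, -0.3626) x1=(0.3827, 0.3451, -2.5878)
step 23: x0=(-1.1962, -0.6454, -0.3484) x1=(0.3540, 0.3393, -2.6209)
step 24: x0=(-1.2122, -0.6233, -0.3340) x1=(0.3253, 0.3337, -2.6540)
step 25: x0=(-1.2284, -0.6014, -0.3193) x1=(0.2968, 0.3280, -2.6873)
step 26: x0=(-1.2447, -0.5796, -0.3044) x1=(0.2683, 0.3224, -2.7207)
step 27: x0=(-1.2612, -0.5578, -0.2892) x1=(0.2399, 0.3169, -2.7542)
step 28: x0=(-1.2778, -0.5361, -0.2738) x1=(0.2115, 0.3114, -2.7879)
step 29: x0=(-1.2945, -0.5145, -0.2582) x1=(0.1833, 0.3059, -2.8216)
step 30: x0=(-1.3114, -0.4930, -0.2424) x1=(0.1551, 0.3005, -2.8555)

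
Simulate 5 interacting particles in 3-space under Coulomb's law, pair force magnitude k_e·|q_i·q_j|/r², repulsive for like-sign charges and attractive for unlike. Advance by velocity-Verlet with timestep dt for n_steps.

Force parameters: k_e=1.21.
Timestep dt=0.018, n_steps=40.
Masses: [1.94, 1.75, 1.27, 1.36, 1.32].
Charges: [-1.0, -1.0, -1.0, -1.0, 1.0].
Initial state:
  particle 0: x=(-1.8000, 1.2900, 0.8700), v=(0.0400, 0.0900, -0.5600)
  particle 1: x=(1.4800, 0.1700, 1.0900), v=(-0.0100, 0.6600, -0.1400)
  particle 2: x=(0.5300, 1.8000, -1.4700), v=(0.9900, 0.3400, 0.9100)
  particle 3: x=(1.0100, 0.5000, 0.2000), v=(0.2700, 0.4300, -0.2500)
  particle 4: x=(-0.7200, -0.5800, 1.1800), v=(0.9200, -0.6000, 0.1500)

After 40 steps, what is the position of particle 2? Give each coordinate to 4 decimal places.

(1.2381, 2.0999, -0.8892)

step 0: x0=(-1.8000, 1.2900, 0.8700) x1=(1.4800, 0.1700, 1.0900) x2=(0.5300, 1.8000, -1.4700) x3=(1.0100, 0.5000, 0.2000) x4=(-0.7200, -0.5800, 1.1800)
step 1: x0=(-1.7993, 1.2916, 0.8599) x1=(1.4799, 0.1818, 1.0876) x2=(0.5478, 1.8061, -1.4537) x3=(1.0148, 0.5077, 0.1954) x4=(-0.7034, -0.5907, 1.1827)
step 2: x0=(-1.7986, 1.2932, 0.8499) x1=(1.4798, 0.1936, 1.0853) x2=(0.5656, 1.8123, -1.4374) x3=(1.0195, 0.5155, 0.1907) x4=(-0.6867, -0.6014, 1.1853)
step 3: x0=(-1.7980, 1.2947, 0.8399) x1=(1.4798, 0.2052, 1.0833) x2=(0.5834, 1.8186, -1.4212) x3=(1.0241, 0.5232, 0.1858) x4=(-0.6700, -0.6119, 1.1879)
step 4: x0=(-1.7974, 1.2963, 0.8299) x1=(1.4799, 0.2168, 1.0814) x2=(0.6012, 1.8249, -1.4051) x3=(1.0285, 0.5310, 0.1808) x4=(-0.6532, -0.6223, 1.1904)
step 5: x0=(-1.7968, 1.2978, 0.8199) x1=(1.4800, 0.2282, 1.0798) x2=(0.6190, 1.8312, -1.3891) x3=(1.0329, 0.5388, 0.1756) x4=(-0.6363, -0.6326, 1.1929)
step 6: x0=(-1.7962, 1.2992, 0.8099) x1=(1.4802, 0.2396, 1.0783) x2=(0.6367, 1.8376, -1.3732) x3=(1.0372, 0.5465, 0.1703) x4=(-0.6193, -0.6428, 1.1953)
step 7: x0=(-1.7957, 1.3007, 0.8000) x1=(1.4805, 0.2509, 1.0771) x2=(0.6545, 1.8440, -1.3573) x3=(1.0413, 0.5543, 0.1648) x4=(-0.6023, -0.6529, 1.1976)
step 8: x0=(-1.7952, 1.3021, 0.7901) x1=(1.4809, 0.2621, 1.0760) x2=(0.6722, 1.8505, -1.3416) x3=(1.0454, 0.5620, 0.1591) x4=(-0.5852, -0.6628, 1.2000)
step 9: x0=(-1.7947, 1.3035, 0.7802) x1=(1.4813, 0.2731, 1.0751) x2=(0.6899, 1.8571, -1.3259) x3=(1.0493, 0.5697, 0.1533) x4=(-0.5680, -0.6727, 1.2022)
step 10: x0=(-1.7943, 1.3049, 0.7703) x1=(1.4818, 0.2841, 1.0744) x2=(0.7077, 1.8637, -1.3103) x3=(1.0532, 0.5775, 0.1474) x4=(-0.5508, -0.6824, 1.2044)
step 11: x0=(-1.7939, 1.3063, 0.7605) x1=(1.4823, 0.2950, 1.0740) x2=(0.7254, 1.8704, -1.2949) x3=(1.0569, 0.5852, 0.1413) x4=(-0.5335, -0.6920, 1.2066)
step 12: x0=(-1.7935, 1.3076, 0.7506) x1=(1.4829, 0.3058, 1.0737) x2=(0.7431, 1.8771, -1.2795) x3=(1.0606, 0.5928, 0.1350) x4=(-0.5161, -0.7015, 1.2087)
step 13: x0=(-1.7932, 1.3089, 0.7408) x1=(1.4836, 0.3166, 1.0736) x2=(0.7608, 1.8839, -1.2642) x3=(1.0641, 0.6005, 0.1286) x4=(-0.4986, -0.7109, 1.2107)
step 14: x0=(-1.7929, 1.3102, 0.7310) x1=(1.4843, 0.3272, 1.0737) x2=(0.7785, 1.8908, -1.2489) x3=(1.0676, 0.6082, 0.1221) x4=(-0.4811, -0.7202, 1.2127)
step 15: x0=(-1.7927, 1.3115, 0.7213) x1=(1.4851, 0.3377, 1.0740) x2=(0.7962, 1.8977, -1.2338) x3=(1.0710, 0.6158, 0.1154) x4=(-0.4635, -0.7293, 1.2147)
step 16: x0=(-1.7924, 1.3127, 0.7115) x1=(1.4860, 0.3482, 1.0745) x2=(0.8138, 1.9047, -1.2188) x3=(1.0742, 0.6233, 0.1086) x4=(-0.4458, -0.7384, 1.2166)
step 17: x0=(-1.7923, 1.3140, 0.7018) x1=(1.4869, 0.3585, 1.0752) x2=(0.8315, 1.9118, -1.2039) x3=(1.0774, 0.6309, 0.1016) x4=(-0.4281, -0.7473, 1.2184)
step 18: x0=(-1.7921, 1.3152, 0.6921) x1=(1.4879, 0.3688, 1.0761) x2=(0.8492, 1.9190, -1.1891) x3=(1.0806, 0.6384, 0.0945) x4=(-0.4103, -0.7561, 1.2202)
step 19: x0=(-1.7920, 1.3164, 0.6824) x1=(1.4889, 0.3789, 1.0772) x2=(0.8668, 1.9262, -1.1743) x3=(1.0836, 0.6459, 0.0873) x4=(-0.3924, -0.7648, 1.2219)
step 20: x0=(-1.7919, 1.3176, 0.6728) x1=(1.4900, 0.3890, 1.0785) x2=(0.8845, 1.9335, -1.1597) x3=(1.0866, 0.6533, 0.0799) x4=(-0.3744, -0.7734, 1.2236)
step 21: x0=(-1.7918, 1.3187, 0.6631) x1=(1.4911, 0.3990, 1.0800) x2=(0.9021, 1.9409, -1.1452) x3=(1.0894, 0.6607, 0.0724) x4=(-0.3564, -0.7819, 1.2253)
step 22: x0=(-1.7918, 1.3199, 0.6535) x1=(1.4923, 0.4089, 1.0817) x2=(0.9198, 1.9484, -1.1308) x3=(1.0922, 0.6680, 0.0648) x4=(-0.3383, -0.7903, 1.2268)
step 23: x0=(-1.7919, 1.3210, 0.6439) x1=(1.4935, 0.4187, 1.0836) x2=(0.9374, 1.9560, -1.1164) x3=(1.0950, 0.6753, 0.0571) x4=(-0.3202, -0.7985, 1.2284)
step 24: x0=(-1.7919, 1.3221, 0.6343) x1=(1.4948, 0.4285, 1.0856) x2=(0.9551, 1.9636, -1.1022) x3=(1.0976, 0.6825, 0.0492) x4=(-0.3020, -0.8066, 1.2298)
step 25: x0=(-1.7920, 1.3232, 0.6247) x1=(1.4961, 0.4381, 1.0878) x2=(0.9727, 1.9713, -1.0881) x3=(1.1002, 0.6897, 0.0412) x4=(-0.2837, -0.8146, 1.2312)
step 26: x0=(-1.7922, 1.3243, 0.6151) x1=(1.4975, 0.4476, 1.0903) x2=(0.9904, 1.9792, -1.0741) x3=(1.1027, 0.6968, 0.0331) x4=(-0.2653, -0.8225, 1.2326)
step 27: x0=(-1.7923, 1.3253, 0.6056) x1=(1.4989, 0.4571, 1.0929) x2=(1.0080, 1.9871, -1.0602) x3=(1.1052, 0.7038, 0.0249) x4=(-0.2469, -0.8303, 1.2339)
step 28: x0=(-1.7925, 1.3264, 0.5961) x1=(1.5003, 0.4665, 1.0957) x2=(1.0257, 1.9951, -1.0464) x3=(1.1076, 0.7107, 0.0166) x4=(-0.2284, -0.8379, 1.2352)
step 29: x0=(-1.7928, 1.3274, 0.5866) x1=(1.5018, 0.4758, 1.0986) x2=(1.0433, 2.0032, -1.0327) x3=(1.1099, 0.7176, 0.0081) x4=(-0.2099, -0.8455, 1.2364)
step 30: x0=(-1.7931, 1.3284, 0.5771) x1=(1.5033, 0.4850, 1.1018) x2=(1.0610, 2.0115, -1.0191) x3=(1.1122, 0.7244, -0.0004) x4=(-0.1913, -0.8529, 1.2376)
step 31: x0=(-1.7934, 1.3294, 0.5676) x1=(1.5049, 0.4941, 1.1051) x2=(1.0786, 2.0198, -1.0057) x3=(1.1144, 0.7311, -0.0090) x4=(-0.1726, -0.8602, 1.2387)
step 32: x0=(-1.7938, 1.3304, 0.5582) x1=(1.5065, 0.5032, 1.1086) x2=(1.0963, 2.0282, -0.9923) x3=(1.1165, 0.7377, -0.0178) x4=(-0.1539, -0.8674, 1.2397)
step 33: x0=(-1.7942, 1.3313, 0.5487) x1=(1.5081, 0.5121, 1.1123) x2=(1.1140, 2.0368, -0.9790) x3=(1.1186, 0.7443, -0.0266) x4=(-0.1351, -0.8744, 1.2407)
step 34: x0=(-1.7946, 1.3323, 0.5393) x1=(1.5098, 0.5210, 1.1161) x2=(1.1317, 2.0454, -0.9659) x3=(1.1206, 0.7507, -0.0355) x4=(-0.1163, -0.8814, 1.2417)
step 35: x0=(-1.7951, 1.3332, 0.5299) x1=(1.5115, 0.5298, 1.1201) x2=(1.1494, 2.0542, -0.9528) x3=(1.1226, 0.7571, -0.0445) x4=(-0.0973, -0.8882, 1.2426)
step 36: x0=(-1.7956, 1.3341, 0.5205) x1=(1.5132, 0.5385, 1.1243) x2=(1.1671, 2.0631, -0.9399) x3=(1.1245, 0.7633, -0.0536) x4=(-0.0784, -0.8949, 1.2434)
step 37: x0=(-1.7962, 1.3350, 0.5111) x1=(1.5150, 0.5472, 1.1287) x2=(1.1848, 2.0721, -0.9271) x3=(1.1264, 0.7695, -0.0628) x4=(-0.0593, -0.9015, 1.2442)
step 38: x0=(-1.7968, 1.3359, 0.5018) x1=(1.5168, 0.5557, 1.1332) x2=(1.2026, 2.0813, -0.9143) x3=(1.1282, 0.7755, -0.0720) x4=(-0.0403, -0.9080, 1.2450)
step 39: x0=(-1.7974, 1.3368, 0.4924) x1=(1.5186, 0.5642, 1.1378) x2=(1.2203, 2.0905, -0.9017) x3=(1.1300, 0.7814, -0.0814) x4=(-0.0211, -0.9143, 1.2457)
step 40: x0=(-1.7981, 1.3377, 0.4831) x1=(1.5205, 0.5726, 1.1427) x2=(1.2381, 2.0999, -0.8892) x3=(1.1317, 0.7872, -0.0908) x4=(-0.0019, -0.9205, 1.2463)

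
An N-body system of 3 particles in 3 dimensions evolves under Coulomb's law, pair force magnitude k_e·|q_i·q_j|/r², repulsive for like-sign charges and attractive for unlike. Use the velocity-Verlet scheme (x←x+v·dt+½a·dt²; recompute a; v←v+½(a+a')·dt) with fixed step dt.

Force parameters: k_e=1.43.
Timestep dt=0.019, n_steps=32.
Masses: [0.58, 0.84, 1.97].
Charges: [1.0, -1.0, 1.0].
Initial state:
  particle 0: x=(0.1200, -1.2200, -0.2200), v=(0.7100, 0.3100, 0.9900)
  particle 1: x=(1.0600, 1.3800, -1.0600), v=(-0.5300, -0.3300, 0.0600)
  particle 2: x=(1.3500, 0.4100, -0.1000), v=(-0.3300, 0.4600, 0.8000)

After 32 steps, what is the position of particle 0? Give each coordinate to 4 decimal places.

(0.5064, -1.0771, 0.3551)

step 0: x0=(0.1200, -1.2200, -0.2200) x1=(1.0600, 1.3800, -1.0600) x2=(1.3500, 0.4100, -0.1000)
step 1: x0=(0.1334, -1.2141, -0.2012) x1=(1.0500, 1.3736, -1.0587) x2=(1.3437, 0.4188, -0.0848)
step 2: x0=(0.1468, -1.2084, -0.1825) x1=(1.0399, 1.3669, -1.0572) x2=(1.3375, 0.4278, -0.0698)
step 3: x0=(0.1601, -1.2027, -0.1638) x1=(1.0300, 1.3599, -1.0555) x2=(1.3312, 0.4369, -0.0548)
step 4: x0=(0.1732, -1.1970, -0.1451) x1=(1.0201, 1.3527, -1.0535) x2=(1.3250, 0.4461, -0.0399)
step 5: x0=(0.1863, -1.1915, -0.1265) x1=(1.0102, 1.3451, -1.0512) x2=(1.3188, 0.4555, -0.0251)
step 6: x0=(0.1993, -1.1860, -0.1080) x1=(1.0004, 1.3373, -1.0487) x2=(1.3125, 0.4650, -0.0105)
step 7: x0=(0.2121, -1.1807, -0.0894) x1=(0.9906, 1.3293, -1.0460) x2=(1.3063, 0.4747, 0.0041)
step 8: x0=(0.2249, -1.1754, -0.0710) x1=(0.9809, 1.3209, -1.0429) x2=(1.3001, 0.4845, 0.0186)
step 9: x0=(0.2376, -1.1702, -0.0526) x1=(0.9712, 1.3123, -1.0396) x2=(1.2939, 0.4944, 0.0330)
step 10: x0=(0.2502, -1.1651, -0.0342) x1=(0.9616, 1.3035, -1.0360) x2=(1.2877, 0.5045, 0.0473)
step 11: x0=(0.2628, -1.1601, -0.0159) x1=(0.9520, 1.2944, -1.0321) x2=(1.2815, 0.5147, 0.0615)
step 12: x0=(0.2752, -1.1551, 0.0023) x1=(0.9425, 1.2850, -1.0280) x2=(1.2753, 0.5250, 0.0756)
step 13: x0=(0.2875, -1.1503, 0.0205) x1=(0.9331, 1.2754, -1.0235) x2=(1.2691, 0.5355, 0.0895)
step 14: x0=(0.2998, -1.1455, 0.0387) x1=(0.9237, 1.2655, -1.0188) x2=(1.2629, 0.5461, 0.1034)
step 15: x0=(0.3119, -1.1409, 0.0568) x1=(0.9143, 1.2554, -1.0138) x2=(1.2567, 0.5569, 0.1172)
step 16: x0=(0.3240, -1.1363, 0.0748) x1=(0.9051, 1.2450, -1.0084) x2=(1.2505, 0.5677, 0.1308)
step 17: x0=(0.3360, -1.1319, 0.0928) x1=(0.8959, 1.2344, -1.0028) x2=(1.2443, 0.5787, 0.1443)
step 18: x0=(0.3479, -1.1275, 0.1107) x1=(0.8867, 1.2236, -0.9968) x2=(1.2381, 0.5899, 0.1577)
step 19: x0=(0.3597, -1.1233, 0.1286) x1=(0.8777, 1.2126, -0.9906) x2=(1.2319, 0.6011, 0.1710)
step 20: x0=(0.3714, -1.1191, 0.1464) x1=(0.8687, 1.2013, -0.9840) x2=(1.2257, 0.6125, 0.1842)
step 21: x0=(0.3831, -1.1151, 0.1641) x1=(0.8597, 1.1898, -0.9771) x2=(1.2195, 0.6240, 0.1973)
step 22: x0=(0.3947, -1.1111, 0.1818) x1=(0.8509, 1.1780, -0.9698) x2=(1.2133, 0.6357, 0.2102)
step 23: x0=(0.4062, -1.1073, 0.1994) x1=(0.8421, 1.1661, -0.9622) x2=(1.2070, 0.6474, 0.2230)
step 24: x0=(0.4176, -1.1035, 0.2170) x1=(0.8334, 1.1539, -0.9543) x2=(1.2008, 0.6593, 0.2357)
step 25: x0=(0.4289, -1.0999, 0.2345) x1=(0.8248, 1.1416, -0.9460) x2=(1.1946, 0.6713, 0.2482)
step 26: x0=(0.4402, -1.0963, 0.2519) x1=(0.8162, 1.1290, -0.9374) x2=(1.1883, 0.6834, 0.2606)
step 27: x0=(0.4514, -1.0929, 0.2692) x1=(0.8077, 1.1162, -0.9284) x2=(1.1820, 0.6956, 0.2729)
step 28: x0=(0.4625, -1.0895, 0.2865) x1=(0.7994, 1.1033, -0.9191) x2=(1.1757, 0.7080, 0.2851)
step 29: x0=(0.4736, -1.0863, 0.3038) x1=(0.7911, 1.0901, -0.9094) x2=(1.1694, 0.7204, 0.2971)
step 30: x0=(0.4846, -1.0831, 0.3209) x1=(0.7829, 1.0768, -0.8993) x2=(1.1631, 0.7330, 0.3089)
step 31: x0=(0.4955, -1.0801, 0.3380) x1=(0.7748, 1.0633, -0.8888) x2=(1.1567, 0.7457, 0.3207)
step 32: x0=(0.5064, -1.0771, 0.3551) x1=(0.7667, 1.0496, -0.8780) x2=(1.1503, 0.7584, 0.3323)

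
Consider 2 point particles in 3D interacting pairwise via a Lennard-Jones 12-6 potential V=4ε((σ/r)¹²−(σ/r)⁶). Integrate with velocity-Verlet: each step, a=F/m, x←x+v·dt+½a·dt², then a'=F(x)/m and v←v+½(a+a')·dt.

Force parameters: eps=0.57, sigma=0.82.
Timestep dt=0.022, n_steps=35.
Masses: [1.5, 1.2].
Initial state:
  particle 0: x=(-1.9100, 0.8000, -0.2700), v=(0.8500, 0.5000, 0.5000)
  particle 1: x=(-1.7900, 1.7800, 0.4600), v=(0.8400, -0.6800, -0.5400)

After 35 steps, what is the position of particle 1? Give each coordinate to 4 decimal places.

step 0: x0=(-1.9100, 0.8000, -0.2700) x1=(-1.7900, 1.7800, 0.4600)
step 1: x0=(-1.8913, 0.8111, -0.2589) x1=(-1.7715, 1.7649, 0.4480)
step 2: x0=(-1.8725, 0.8225, -0.2477) x1=(-1.7531, 1.7495, 0.4358)
step 3: x0=(-1.8538, 0.8341, -0.2362) x1=(-1.7347, 1.7338, 0.4233)
step 4: x0=(-1.8349, 0.8461, -0.2245) x1=(-1.7164, 1.7176, 0.4106)
step 5: x0=(-1.8161, 0.8584, -0.2125) x1=(-1.6981, 1.7009, 0.3974)
step 6: x0=(-1.7971, 0.8712, -0.2002) x1=(-1.6800, 1.6837, 0.3839)
step 7: x0=(-1.7781, 0.8844, -0.1876) x1=(-1.6619, 1.6660, 0.3700)
step 8: x0=(-1.7591, 0.8980, -0.1747) x1=(-1.6438, 1.6479, 0.3558)
step 9: x0=(-1.7400, 0.9116, -0.1618) x1=(-1.6258, 1.6296, 0.3416)
step 10: x0=(-1.7211, 0.9245, -0.1494) x1=(-1.6076, 1.6123, 0.3279)
step 11: x0=(-1.7025, 0.9350, -0.1386) x1=(-1.5890, 1.5979, 0.3163)
step 12: x0=(-1.6849, 0.9403, -0.1315) x1=(-1.5692, 1.5901, 0.3093)
step 13: x0=(-1.6686, 0.9376, -0.1297) x1=(-1.5476, 1.5923, 0.3090)
step 14: x0=(-1.6537, 0.9276, -0.1329) x1=(-1.5243, 1.6036, 0.3148)
step 15: x0=(-1.6397, 0.9132, -0.1390) x1=(-1.5001, 1.6203, 0.3242)
step 16: x0=(-1.6260, 0.8971, -0.1461) x1=(-1.4753, 1.6393, 0.3351)
step 17: x0=(-1.6124, 0.8806, -0.1536) x1=(-1.4505, 1.6587, 0.3463)
step 18: x0=(-1.5987, 0.8643, -0.1609) x1=(-1.4257, 1.6778, 0.3573)
step 19: x0=(-1.5850, 0.8484, -0.1680) x1=(-1.4011, 1.6965, 0.3680)
step 20: x0=(-1.5711, 0.8329, -0.1747) x1=(-1.3765, 1.7146, 0.3783)
step 21: x0=(-1.5572, 0.8179, -0.1812) x1=(-1.3521, 1.7322, 0.3883)
step 22: x0=(-1.5431, 0.8033, -0.1875) x1=(-1.3278, 1.7493, 0.3980)
step 23: x0=(-1.5290, 0.7889, -0.1936) x1=(-1.3035, 1.7660, 0.4075)
step 24: x0=(-1.5149, 0.7749, -0.1995) x1=(-1.2794, 1.7823, 0.4167)
step 25: x0=(-1.5006, 0.7611, -0.2052) x1=(-1.2553, 1.7984, 0.4258)
step 26: x0=(-1.4864, 0.7475, -0.2108) x1=(-1.2313, 1.8141, 0.4347)
step 27: x0=(-1.4720, 0.7341, -0.2163) x1=(-1.2074, 1.8297, 0.4434)
step 28: x0=(-1.4577, 0.7209, -0.2218) x1=(-1.1835, 1.8450, 0.4521)
step 29: x0=(-1.4433, 0.7078, -0.2271) x1=(-1.1596, 1.8602, 0.4606)
step 30: x0=(-1.4289, 0.6948, -0.2324) x1=(-1.1357, 1.8752, 0.4691)
step 31: x0=(-1.4144, 0.6819, -0.2376) x1=(-1.1119, 1.8902, 0.4774)
step 32: x0=(-1.4000, 0.6690, -0.2427) x1=(-1.0882, 1.9050, 0.4858)
step 33: x0=(-1.3855, 0.6563, -0.2479) x1=(-1.0644, 1.9197, 0.4940)
step 34: x0=(-1.3710, 0.6436, -0.2529) x1=(-1.0407, 1.9344, 0.5023)
step 35: x0=(-1.3565, 0.6310, -0.2580) x1=(-1.0169, 1.9489, 0.5104)

(-1.0169, 1.9489, 0.5104)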